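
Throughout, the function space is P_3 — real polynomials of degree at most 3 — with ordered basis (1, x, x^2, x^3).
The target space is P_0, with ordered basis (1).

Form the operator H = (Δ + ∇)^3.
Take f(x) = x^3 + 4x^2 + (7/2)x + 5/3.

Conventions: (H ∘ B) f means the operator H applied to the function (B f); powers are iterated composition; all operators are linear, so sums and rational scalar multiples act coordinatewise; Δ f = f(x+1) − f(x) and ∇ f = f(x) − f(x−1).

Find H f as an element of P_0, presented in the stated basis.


Δ f = 3x^2 + 11x + 17/2
∇ f = 3x^2 + 5x + 1/2
(Δ + ∇) f = 6x^2 + 16x + 9
Δ (Δ + ∇) f = 12x + 22
∇ (Δ + ∇) f = 12x + 10
(Δ + ∇) (Δ + ∇) f = 24x + 32
Δ (Δ + ∇) (Δ + ∇) f = 24
∇ (Δ + ∇) (Δ + ∇) f = 24
(Δ + ∇) (Δ + ∇) (Δ + ∇) f = 48

g(x) = 48


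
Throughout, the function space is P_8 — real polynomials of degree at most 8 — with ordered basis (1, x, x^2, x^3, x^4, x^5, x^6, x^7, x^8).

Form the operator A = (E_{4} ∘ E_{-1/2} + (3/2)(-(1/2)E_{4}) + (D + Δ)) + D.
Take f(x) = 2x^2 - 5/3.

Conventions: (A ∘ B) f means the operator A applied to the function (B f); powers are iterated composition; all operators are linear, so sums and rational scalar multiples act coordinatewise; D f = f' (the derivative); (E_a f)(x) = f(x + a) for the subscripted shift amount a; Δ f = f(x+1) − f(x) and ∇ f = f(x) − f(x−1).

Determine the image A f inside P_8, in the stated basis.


E_{-1/2} f = 2x^2 - 2x - 7/6
E_{4} E_{-1/2} f = 2x^2 + 14x + 137/6
E_{4} f = 2x^2 + 16x + 91/3
(-(1/2)E_{4}) f = -x^2 - 8x - 91/6
((3/2)(-(1/2)E_{4})) f = -(3/2)x^2 - 12x - 91/4
D f = 4x
Δ f = 4x + 2
(D + Δ) f = 8x + 2
(E_{4} ∘ E_{-1/2} + (3/2)(-(1/2)E_{4}) + (D + Δ)) f = (1/2)x^2 + 10x + 25/12
D f = 4x
((E_{4} ∘ E_{-1/2} + (3/2)(-(1/2)E_{4}) + (D + Δ)) + D) f = (1/2)x^2 + 14x + 25/12

the image equals g(x) = (1/2)x^2 + 14x + 25/12


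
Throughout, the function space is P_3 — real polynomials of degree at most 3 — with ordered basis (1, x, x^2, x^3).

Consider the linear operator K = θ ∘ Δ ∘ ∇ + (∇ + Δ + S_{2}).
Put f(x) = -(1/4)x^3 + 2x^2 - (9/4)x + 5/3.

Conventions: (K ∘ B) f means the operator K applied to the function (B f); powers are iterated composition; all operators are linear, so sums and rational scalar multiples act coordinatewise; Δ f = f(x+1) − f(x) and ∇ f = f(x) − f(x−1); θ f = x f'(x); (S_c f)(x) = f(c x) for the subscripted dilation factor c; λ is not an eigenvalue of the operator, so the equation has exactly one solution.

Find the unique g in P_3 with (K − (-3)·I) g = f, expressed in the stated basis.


write g with unknown coordinates in the stated basis and equate coefficients in (K − (-3)·I) g = f
solving from the highest basis element down gives g = -(1/44)x^3 + (47/154)x^2 - (1027/1540)x + 1759/2310
check: K g = -(2/11)x^3 + (167/154)x^2 - (96/385)x - 1427/2310
so K g − (-3)·g = -(1/4)x^3 + 2x^2 - (9/4)x + 5/3 = f ✓

the image equals g(x) = -(1/44)x^3 + (47/154)x^2 - (1027/1540)x + 1759/2310


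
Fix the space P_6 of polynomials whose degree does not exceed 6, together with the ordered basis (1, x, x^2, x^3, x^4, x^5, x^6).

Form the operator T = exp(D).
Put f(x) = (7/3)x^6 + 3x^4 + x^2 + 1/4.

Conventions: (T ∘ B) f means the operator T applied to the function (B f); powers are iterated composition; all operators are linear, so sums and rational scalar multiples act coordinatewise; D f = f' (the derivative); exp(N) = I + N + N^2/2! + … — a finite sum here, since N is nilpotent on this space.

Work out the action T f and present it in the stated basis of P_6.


order-1 term: 14x^5 + 12x^3 + 2x
order-2 term: 35x^4 + 18x^2 + 1
order-3 term: (140/3)x^3 + 12x
order-4 term: 35x^2 + 3
order-5 term: 14x
order-6 term: 7/3
the series for exp(D) f terminates at order 6
exp(D) f = (7/3)x^6 + 14x^5 + 38x^4 + (176/3)x^3 + 54x^2 + 28x + 79/12

the result is g(x) = (7/3)x^6 + 14x^5 + 38x^4 + (176/3)x^3 + 54x^2 + 28x + 79/12


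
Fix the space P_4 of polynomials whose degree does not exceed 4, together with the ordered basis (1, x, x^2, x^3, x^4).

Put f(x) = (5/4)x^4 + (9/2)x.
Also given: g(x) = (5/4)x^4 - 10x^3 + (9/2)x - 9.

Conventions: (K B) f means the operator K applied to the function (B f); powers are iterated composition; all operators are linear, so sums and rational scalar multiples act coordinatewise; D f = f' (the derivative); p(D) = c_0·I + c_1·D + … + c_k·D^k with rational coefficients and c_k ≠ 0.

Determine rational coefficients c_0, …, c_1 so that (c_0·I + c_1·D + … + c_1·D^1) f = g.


c_0 = 1, c_1 = -2

D^0 f = (5/4)x^4 + (9/2)x
D^1 f = 5x^3 + 9/2
matching coefficients of g against c_0 f + c_1 Df + … from the top degree down determines the c_i
solution: c_0 = 1, c_1 = -2


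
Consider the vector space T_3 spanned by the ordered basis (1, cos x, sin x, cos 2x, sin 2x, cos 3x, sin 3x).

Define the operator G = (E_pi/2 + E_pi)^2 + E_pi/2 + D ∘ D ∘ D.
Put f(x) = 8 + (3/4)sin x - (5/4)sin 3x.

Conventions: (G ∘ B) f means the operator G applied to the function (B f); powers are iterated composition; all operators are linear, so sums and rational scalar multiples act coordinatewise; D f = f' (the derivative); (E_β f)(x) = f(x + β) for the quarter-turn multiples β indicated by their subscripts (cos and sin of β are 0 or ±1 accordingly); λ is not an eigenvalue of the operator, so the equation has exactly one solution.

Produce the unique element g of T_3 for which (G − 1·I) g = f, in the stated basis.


write g with unknown coordinates in the stated basis and equate coefficients in (G − 1·I) g = f
solving from the highest basis element down gives g = 2 + (3/10)cos x - (3/20)sin x - (65/1354)cos 3x + (5/2708)sin 3x
check: G g = 10 + (3/10)cos x + (3/5)sin x - (65/1354)cos 3x - (845/677)sin 3x
so G g − 1·g = 8 + (3/4)sin x - (5/4)sin 3x = f ✓

g(x) = 2 + (3/10)cos x - (3/20)sin x - (65/1354)cos 3x + (5/2708)sin 3x


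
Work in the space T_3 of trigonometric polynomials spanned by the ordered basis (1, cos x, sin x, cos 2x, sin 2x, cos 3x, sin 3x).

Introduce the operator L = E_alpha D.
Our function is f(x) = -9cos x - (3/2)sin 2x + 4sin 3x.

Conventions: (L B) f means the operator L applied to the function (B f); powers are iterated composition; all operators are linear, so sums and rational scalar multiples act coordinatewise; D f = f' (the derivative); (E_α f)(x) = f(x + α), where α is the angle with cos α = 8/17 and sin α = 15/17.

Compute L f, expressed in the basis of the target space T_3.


D f = 9sin x - 3cos 2x + 12cos 3x
E_alpha D f = (135/17)cos x + (72/17)sin x + (483/289)cos 2x + (720/289)sin 2x - (58656/4913)cos 3x + (5940/4913)sin 3x

the result is g(x) = (135/17)cos x + (72/17)sin x + (483/289)cos 2x + (720/289)sin 2x - (58656/4913)cos 3x + (5940/4913)sin 3x


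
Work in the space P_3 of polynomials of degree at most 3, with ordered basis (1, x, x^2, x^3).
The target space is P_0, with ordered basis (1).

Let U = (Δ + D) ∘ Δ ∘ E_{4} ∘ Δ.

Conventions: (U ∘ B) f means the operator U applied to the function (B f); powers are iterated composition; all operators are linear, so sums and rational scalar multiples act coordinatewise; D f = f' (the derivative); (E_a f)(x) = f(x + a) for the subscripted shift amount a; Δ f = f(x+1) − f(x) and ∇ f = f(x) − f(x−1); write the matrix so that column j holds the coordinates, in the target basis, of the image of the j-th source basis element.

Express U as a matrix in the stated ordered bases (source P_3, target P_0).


the matrix is [[0, 0, 0, 12]] (rows listed top to bottom)

image of 1: 0
image of x: 0
image of x^2: 0
image of x^3: 12
each image's coordinates form column j of the matrix


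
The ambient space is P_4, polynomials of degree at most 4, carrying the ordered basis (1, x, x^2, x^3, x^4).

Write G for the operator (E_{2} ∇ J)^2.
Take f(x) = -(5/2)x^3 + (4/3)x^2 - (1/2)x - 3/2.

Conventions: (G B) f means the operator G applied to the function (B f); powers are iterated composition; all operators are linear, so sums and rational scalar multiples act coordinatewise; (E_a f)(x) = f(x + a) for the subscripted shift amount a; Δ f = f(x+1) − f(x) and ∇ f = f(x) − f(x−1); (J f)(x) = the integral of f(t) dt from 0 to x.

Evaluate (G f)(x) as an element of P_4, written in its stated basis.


g(x) = -(5/2)x^3 - (127/6)x^2 - (245/4)x - 2233/36

J f = -(5/8)x^4 + (4/9)x^3 - (1/4)x^2 - (3/2)x
∇ J f = -(5/2)x^3 + (61/12)x^2 - (13/3)x - 13/72
E_{2} ∇ J f = -(5/2)x^3 - (119/12)x^2 - 14x - 613/72
J (E_{2} ∇ J) f = -(5/8)x^4 - (119/36)x^3 - 7x^2 - (613/72)x
∇ J (E_{2} ∇ J) f = -(5/2)x^3 - (37/6)x^2 - (79/12)x - 151/36
E_{2} ∇ J (E_{2} ∇ J) f = -(5/2)x^3 - (127/6)x^2 - (245/4)x - 2233/36


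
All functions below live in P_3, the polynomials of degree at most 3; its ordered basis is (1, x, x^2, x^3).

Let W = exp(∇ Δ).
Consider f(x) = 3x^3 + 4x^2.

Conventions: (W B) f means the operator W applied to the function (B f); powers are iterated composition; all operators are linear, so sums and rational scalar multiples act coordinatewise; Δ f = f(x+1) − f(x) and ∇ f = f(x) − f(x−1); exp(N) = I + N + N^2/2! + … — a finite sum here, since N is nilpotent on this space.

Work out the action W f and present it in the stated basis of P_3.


order-1 term: 18x + 8
the series for exp(∇ Δ) f terminates at order 1
exp(∇ Δ) f = 3x^3 + 4x^2 + 18x + 8

the result is g(x) = 3x^3 + 4x^2 + 18x + 8


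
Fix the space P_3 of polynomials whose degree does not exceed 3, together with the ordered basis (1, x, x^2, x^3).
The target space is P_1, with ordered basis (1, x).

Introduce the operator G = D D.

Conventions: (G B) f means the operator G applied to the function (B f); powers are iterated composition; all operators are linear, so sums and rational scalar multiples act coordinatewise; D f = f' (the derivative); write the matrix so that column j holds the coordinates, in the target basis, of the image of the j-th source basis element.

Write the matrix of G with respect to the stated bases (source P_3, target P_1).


the matrix is [[0, 0, 2, 0]; [0, 0, 0, 6]] (rows listed top to bottom)

image of 1: 0
image of x: 0
image of x^2: 2
image of x^3: 6x
each image's coordinates form column j of the matrix


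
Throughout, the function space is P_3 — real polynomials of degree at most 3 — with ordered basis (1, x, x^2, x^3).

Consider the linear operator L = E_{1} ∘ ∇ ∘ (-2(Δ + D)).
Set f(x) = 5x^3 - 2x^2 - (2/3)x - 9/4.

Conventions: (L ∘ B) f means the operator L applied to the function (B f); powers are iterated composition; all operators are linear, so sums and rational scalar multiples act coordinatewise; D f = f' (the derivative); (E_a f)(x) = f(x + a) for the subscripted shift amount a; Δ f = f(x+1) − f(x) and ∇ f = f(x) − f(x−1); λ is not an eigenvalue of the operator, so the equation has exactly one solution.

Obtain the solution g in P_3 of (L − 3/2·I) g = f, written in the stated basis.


the result is g(x) = -(10/3)x^3 + (4/3)x^2 + (484/9)x + 619/18

write g with unknown coordinates in the stated basis and equate coefficients in (L − 3/2·I) g = f
solving from the highest basis element down gives g = -(10/3)x^3 + (4/3)x^2 + (484/9)x + 619/18
check: L g = 80x + 148/3
so L g − 3/2·g = 5x^3 - 2x^2 - (2/3)x - 9/4 = f ✓


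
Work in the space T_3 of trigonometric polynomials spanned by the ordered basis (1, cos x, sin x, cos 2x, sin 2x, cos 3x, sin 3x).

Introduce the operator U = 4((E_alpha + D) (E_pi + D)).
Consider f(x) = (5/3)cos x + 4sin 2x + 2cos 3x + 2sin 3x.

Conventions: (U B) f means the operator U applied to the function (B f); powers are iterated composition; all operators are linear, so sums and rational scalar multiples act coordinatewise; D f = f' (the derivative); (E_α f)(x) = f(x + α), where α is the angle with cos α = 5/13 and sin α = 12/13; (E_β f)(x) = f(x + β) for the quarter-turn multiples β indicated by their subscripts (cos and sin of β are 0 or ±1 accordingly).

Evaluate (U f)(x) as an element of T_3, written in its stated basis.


the result is g(x) = -(200/13)cos x + (400/39)sin x + (3520/169)cos 2x - (16560/169)sin 2x - (216976/2197)cos 3x - (27088/2197)sin 3x

E_pi f = -(5/3)cos x + 4sin 2x - 2cos 3x - 2sin 3x
D f = -(5/3)sin x + 8cos 2x + 6cos 3x - 6sin 3x
(E_pi + D) f = -(5/3)cos x - (5/3)sin x + 8cos 2x + 4sin 2x + 4cos 3x - 8sin 3x
E_alpha (E_pi + D) f = -(85/39)cos x + (35/39)sin x - (472/169)cos 2x - (1436/169)sin 2x - (1516/2197)cos 3x + (19592/2197)sin 3x
D (E_pi + D) f = -(5/3)cos x + (5/3)sin x + 8cos 2x - 16sin 2x - 24cos 3x - 12sin 3x
(E_alpha + D) (E_pi + D) f = -(50/13)cos x + (100/39)sin x + (880/169)cos 2x - (4140/169)sin 2x - (54244/2197)cos 3x - (6772/2197)sin 3x
(4((E_alpha + D) (E_pi + D))) f = -(200/13)cos x + (400/39)sin x + (3520/169)cos 2x - (16560/169)sin 2x - (216976/2197)cos 3x - (27088/2197)sin 3x


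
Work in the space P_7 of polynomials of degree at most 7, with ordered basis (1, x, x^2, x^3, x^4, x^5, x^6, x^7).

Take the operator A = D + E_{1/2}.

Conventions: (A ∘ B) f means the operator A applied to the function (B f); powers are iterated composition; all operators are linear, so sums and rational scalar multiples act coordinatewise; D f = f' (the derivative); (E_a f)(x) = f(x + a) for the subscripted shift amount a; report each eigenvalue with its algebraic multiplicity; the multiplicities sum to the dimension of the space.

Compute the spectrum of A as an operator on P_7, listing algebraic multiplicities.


image of 1: 1
image of x: x + 3/2
image of x^2: x^2 + 3x + 1/4
image of x^3: x^3 + (9/2)x^2 + (3/4)x + 1/8
image of x^4: x^4 + 6x^3 + (3/2)x^2 + (1/2)x + 1/16
image of x^5: x^5 + (15/2)x^4 + (5/2)x^3 + (5/4)x^2 + (5/16)x + 1/32
image of x^6: x^6 + 9x^5 + (15/4)x^4 + (5/2)x^3 + (15/16)x^2 + (3/16)x + 1/64
image of x^7: x^7 + (21/2)x^6 + (21/4)x^5 + (35/8)x^4 + (35/16)x^3 + (21/32)x^2 + (7/64)x + 1/128
the matrix is upper triangular; its diagonal is (1, 1, 1, 1, 1, 1, 1, 1)
for a triangular matrix the eigenvalues are the diagonal entries, with algebraic multiplicity their repetition count

λ = 1 (multiplicity 8)


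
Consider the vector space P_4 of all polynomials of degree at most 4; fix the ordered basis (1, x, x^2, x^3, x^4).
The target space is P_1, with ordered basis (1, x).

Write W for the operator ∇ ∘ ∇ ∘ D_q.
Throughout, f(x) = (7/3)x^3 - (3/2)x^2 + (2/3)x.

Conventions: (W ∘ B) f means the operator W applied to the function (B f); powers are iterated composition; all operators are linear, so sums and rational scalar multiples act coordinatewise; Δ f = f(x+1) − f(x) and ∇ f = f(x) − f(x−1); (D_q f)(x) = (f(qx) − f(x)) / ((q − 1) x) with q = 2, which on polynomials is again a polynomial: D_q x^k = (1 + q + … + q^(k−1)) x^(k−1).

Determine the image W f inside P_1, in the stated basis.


D_q f = (49/3)x^2 - (9/2)x + 2/3
∇ D_q f = (98/3)x - 125/6
∇ ∇ D_q f = 98/3

the image equals g(x) = 98/3


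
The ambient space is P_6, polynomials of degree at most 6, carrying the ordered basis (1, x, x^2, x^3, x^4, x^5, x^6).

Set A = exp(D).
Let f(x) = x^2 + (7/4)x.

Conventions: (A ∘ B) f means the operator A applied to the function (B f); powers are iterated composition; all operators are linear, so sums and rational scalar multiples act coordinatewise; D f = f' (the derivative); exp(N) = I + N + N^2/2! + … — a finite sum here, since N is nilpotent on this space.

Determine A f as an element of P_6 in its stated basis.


g(x) = x^2 + (15/4)x + 11/4

order-1 term: 2x + 7/4
order-2 term: 1
the series for exp(D) f terminates at order 2
exp(D) f = x^2 + (15/4)x + 11/4


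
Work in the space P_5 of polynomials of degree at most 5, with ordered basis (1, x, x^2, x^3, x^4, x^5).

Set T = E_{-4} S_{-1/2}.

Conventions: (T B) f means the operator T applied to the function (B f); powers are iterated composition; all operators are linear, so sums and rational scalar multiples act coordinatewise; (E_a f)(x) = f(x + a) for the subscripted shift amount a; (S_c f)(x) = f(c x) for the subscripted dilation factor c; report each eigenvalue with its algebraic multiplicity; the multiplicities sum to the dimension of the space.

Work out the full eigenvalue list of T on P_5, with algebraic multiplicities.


image of 1: 1
image of x: -(1/2)x + 2
image of x^2: (1/4)x^2 - 2x + 4
image of x^3: -(1/8)x^3 + (3/2)x^2 - 6x + 8
image of x^4: (1/16)x^4 - x^3 + 6x^2 - 16x + 16
image of x^5: -(1/32)x^5 + (5/8)x^4 - 5x^3 + 20x^2 - 40x + 32
the matrix is upper triangular; its diagonal is (1, -1/2, 1/4, -1/8, 1/16, -1/32)
for a triangular matrix the eigenvalues are the diagonal entries, with algebraic multiplicity their repetition count

λ = -1/2 (multiplicity 1), λ = -1/8 (multiplicity 1), λ = -1/32 (multiplicity 1), λ = 1/16 (multiplicity 1), λ = 1/4 (multiplicity 1), λ = 1 (multiplicity 1)


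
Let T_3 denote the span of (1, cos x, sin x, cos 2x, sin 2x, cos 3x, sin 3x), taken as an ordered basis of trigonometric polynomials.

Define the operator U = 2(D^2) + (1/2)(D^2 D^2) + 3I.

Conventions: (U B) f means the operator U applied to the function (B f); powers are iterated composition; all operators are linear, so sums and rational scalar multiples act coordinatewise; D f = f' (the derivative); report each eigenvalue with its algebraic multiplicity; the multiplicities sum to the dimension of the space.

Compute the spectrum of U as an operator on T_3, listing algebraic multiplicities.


image of 1: 3
image of cos x: (3/2)cos x
image of sin x: (3/2)sin x
image of cos 2x: 3cos 2x
image of sin 2x: 3sin 2x
image of cos 3x: (51/2)cos 3x
image of sin 3x: (51/2)sin 3x
the matrix is diagonal; its diagonal is (3, 3/2, 3/2, 3, 3, 51/2, 51/2)
for a triangular matrix the eigenvalues are the diagonal entries, with algebraic multiplicity their repetition count

λ = 3/2 (multiplicity 2), λ = 3 (multiplicity 3), λ = 51/2 (multiplicity 2)


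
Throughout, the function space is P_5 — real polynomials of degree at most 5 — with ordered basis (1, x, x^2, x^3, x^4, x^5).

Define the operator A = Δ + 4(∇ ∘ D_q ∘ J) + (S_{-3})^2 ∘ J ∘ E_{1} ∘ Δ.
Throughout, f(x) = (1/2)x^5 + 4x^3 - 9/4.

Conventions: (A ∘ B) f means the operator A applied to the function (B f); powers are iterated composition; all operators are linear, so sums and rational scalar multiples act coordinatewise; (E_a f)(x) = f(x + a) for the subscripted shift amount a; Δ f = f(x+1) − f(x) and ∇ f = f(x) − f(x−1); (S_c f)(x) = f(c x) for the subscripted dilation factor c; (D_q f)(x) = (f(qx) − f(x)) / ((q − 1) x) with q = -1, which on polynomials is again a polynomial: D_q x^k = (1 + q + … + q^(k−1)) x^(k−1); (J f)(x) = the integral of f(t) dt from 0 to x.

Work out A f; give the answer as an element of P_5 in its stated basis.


Δ f = (5/2)x^4 + 5x^3 + 17x^2 + (29/2)x + 9/2
J f = (1/12)x^6 + x^4 - (9/4)x
D_q J f = -9/4
∇ D_q J f = 0
(4(∇ ∘ D_q ∘ J)) f = 0
Δ f = (5/2)x^4 + 5x^3 + 17x^2 + (29/2)x + 9/2
E_{1} Δ f = (5/2)x^4 + 15x^3 + 47x^2 + (147/2)x + 87/2
J E_{1} Δ f = (1/2)x^5 + (15/4)x^4 + (47/3)x^3 + (147/4)x^2 + (87/2)x
S_{-3} (J ∘ E_{1} ∘ Δ) f = -(243/2)x^5 + (1215/4)x^4 - 423x^3 + (1323/4)x^2 - (261/2)x
S_{-3} S_{-3} (J ∘ E_{1} ∘ Δ) f = (59049/2)x^5 + (98415/4)x^4 + 11421x^3 + (11907/4)x^2 + (783/2)x
(Δ + 4(∇ ∘ D_q ∘ J) + (S_{-3})^2 ∘ J ∘ E_{1} ∘ Δ) f = (59049/2)x^5 + (98425/4)x^4 + 11426x^3 + (11975/4)x^2 + 406x + 9/2

g(x) = (59049/2)x^5 + (98425/4)x^4 + 11426x^3 + (11975/4)x^2 + 406x + 9/2


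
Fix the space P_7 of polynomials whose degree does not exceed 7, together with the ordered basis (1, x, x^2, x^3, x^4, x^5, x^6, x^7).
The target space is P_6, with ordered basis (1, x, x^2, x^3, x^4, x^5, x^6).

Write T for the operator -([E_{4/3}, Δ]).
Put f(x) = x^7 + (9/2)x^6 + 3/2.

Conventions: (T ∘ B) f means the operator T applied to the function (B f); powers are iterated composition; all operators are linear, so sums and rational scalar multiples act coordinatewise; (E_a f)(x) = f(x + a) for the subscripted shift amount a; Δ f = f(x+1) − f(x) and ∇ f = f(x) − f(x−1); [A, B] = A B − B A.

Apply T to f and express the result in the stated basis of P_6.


the result is g(x) = 0

Δ f = 7x^6 + 48x^5 + (205/2)x^4 + 125x^3 + (177/2)x^2 + 34x + 11/2
E_{4/3} Δ f = 7x^6 + 104x^5 + (3655/6)x^4 + (50135/27)x^3 + (170179/54)x^2 + (230366/81)x + 1560083/1458
E_{4/3} f = x^7 + (83/6)x^6 + (220/3)x^5 + (5480/27)x^4 + (26240/81)x^3 + (24448/81)x^2 + (111616/729)x + 149921/4374
Δ E_{4/3} f = 7x^6 + 104x^5 + (3655/6)x^4 + (50135/27)x^3 + (170179/54)x^2 + (230366/81)x + 1560083/1458
[E_{4/3}, Δ] f = 0
(-([E_{4/3}, Δ])) f = 0


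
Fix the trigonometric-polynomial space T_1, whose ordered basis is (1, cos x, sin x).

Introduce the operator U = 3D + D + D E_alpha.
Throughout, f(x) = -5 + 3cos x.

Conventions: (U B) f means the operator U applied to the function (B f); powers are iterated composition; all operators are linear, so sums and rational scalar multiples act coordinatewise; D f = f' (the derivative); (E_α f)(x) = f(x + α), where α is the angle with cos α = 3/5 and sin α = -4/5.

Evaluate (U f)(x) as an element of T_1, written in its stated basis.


the result is g(x) = (12/5)cos x - (69/5)sin x

D f = -3sin x
(3D) f = -9sin x
D f = -3sin x
E_alpha f = -5 + (9/5)cos x + (12/5)sin x
D E_alpha f = (12/5)cos x - (9/5)sin x
(3D + D + D E_alpha) f = (12/5)cos x - (69/5)sin x


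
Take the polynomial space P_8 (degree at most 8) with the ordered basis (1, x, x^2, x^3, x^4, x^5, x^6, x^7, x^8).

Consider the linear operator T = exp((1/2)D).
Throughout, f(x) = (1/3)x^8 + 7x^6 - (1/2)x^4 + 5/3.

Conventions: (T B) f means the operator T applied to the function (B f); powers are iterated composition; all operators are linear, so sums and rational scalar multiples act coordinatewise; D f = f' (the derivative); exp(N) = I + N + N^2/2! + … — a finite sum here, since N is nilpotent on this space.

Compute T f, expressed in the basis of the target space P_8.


the image equals g(x) = (1/3)x^8 + (4/3)x^7 + (28/3)x^6 + (70/3)x^5 + (653/24)x^4 + (205/12)x^3 + (143/24)x^2 + (13/12)x + 447/256

order-1 term: (4/3)x^7 + 21x^5 - x^3
order-2 term: (7/3)x^6 + (105/4)x^4 - (3/4)x^2
order-3 term: (7/3)x^5 + (35/2)x^3 - (1/4)x
order-4 term: (35/24)x^4 + (105/16)x^2 - 1/32
order-5 term: (7/12)x^3 + (21/16)x
order-6 term: (7/48)x^2 + 7/64
order-7 term: (1/48)x
order-8 term: 1/768
the series for exp((1/2)D) f terminates at order 8
exp((1/2)D) f = (1/3)x^8 + (4/3)x^7 + (28/3)x^6 + (70/3)x^5 + (653/24)x^4 + (205/12)x^3 + (143/24)x^2 + (13/12)x + 447/256


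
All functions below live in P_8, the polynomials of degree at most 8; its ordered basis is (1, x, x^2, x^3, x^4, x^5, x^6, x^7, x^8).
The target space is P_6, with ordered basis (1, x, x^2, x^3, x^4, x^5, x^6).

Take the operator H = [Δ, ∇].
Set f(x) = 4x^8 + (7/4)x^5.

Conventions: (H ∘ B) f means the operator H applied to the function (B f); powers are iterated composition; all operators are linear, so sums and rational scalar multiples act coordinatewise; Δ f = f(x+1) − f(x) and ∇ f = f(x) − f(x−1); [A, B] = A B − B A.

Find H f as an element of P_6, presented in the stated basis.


∇ f = 32x^7 - 112x^6 + 224x^5 - (1085/4)x^4 + (413/2)x^3 - (189/2)x^2 + (93/4)x - 9/4
Δ ∇ f = 224x^6 + 560x^4 + 35x^3 + 224x^2 + (35/2)x + 8
Δ f = 32x^7 + 112x^6 + 224x^5 + (1155/4)x^4 + (483/2)x^3 + (259/2)x^2 + (163/4)x + 23/4
∇ Δ f = 224x^6 + 560x^4 + 35x^3 + 224x^2 + (35/2)x + 8
[Δ, ∇] f = 0

the result is g(x) = 0


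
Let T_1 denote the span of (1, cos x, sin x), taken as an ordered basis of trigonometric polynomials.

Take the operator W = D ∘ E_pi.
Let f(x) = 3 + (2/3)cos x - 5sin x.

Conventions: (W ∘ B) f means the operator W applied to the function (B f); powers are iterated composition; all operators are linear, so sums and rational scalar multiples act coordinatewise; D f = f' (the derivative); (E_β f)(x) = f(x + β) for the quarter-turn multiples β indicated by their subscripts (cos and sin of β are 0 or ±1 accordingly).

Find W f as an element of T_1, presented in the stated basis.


E_pi f = 3 - (2/3)cos x + 5sin x
D E_pi f = 5cos x + (2/3)sin x

g(x) = 5cos x + (2/3)sin x


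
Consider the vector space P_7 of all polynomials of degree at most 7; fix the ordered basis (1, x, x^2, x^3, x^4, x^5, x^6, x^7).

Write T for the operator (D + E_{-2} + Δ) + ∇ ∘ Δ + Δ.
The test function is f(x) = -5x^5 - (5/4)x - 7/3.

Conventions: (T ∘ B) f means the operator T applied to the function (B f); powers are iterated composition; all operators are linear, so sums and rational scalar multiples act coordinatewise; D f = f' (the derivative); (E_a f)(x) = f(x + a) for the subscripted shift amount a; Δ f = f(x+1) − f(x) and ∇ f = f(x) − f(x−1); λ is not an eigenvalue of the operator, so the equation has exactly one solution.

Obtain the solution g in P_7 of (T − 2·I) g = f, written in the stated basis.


the result is g(x) = 5x^5 + 25x^4 + 500x^3 + 2400x^2 + (66805/4)x + 399043/12

write g with unknown coordinates in the stated basis and equate coefficients in (T − 2·I) g = f
solving from the highest basis element down gives g = 5x^5 + 25x^4 + 500x^3 + 2400x^2 + (66805/4)x + 399043/12
check: T g = 5x^5 + 50x^4 + 1000x^3 + 4800x^2 + (133605/4)x + 399029/6
so T g − 2·g = -5x^5 - (5/4)x - 7/3 = f ✓


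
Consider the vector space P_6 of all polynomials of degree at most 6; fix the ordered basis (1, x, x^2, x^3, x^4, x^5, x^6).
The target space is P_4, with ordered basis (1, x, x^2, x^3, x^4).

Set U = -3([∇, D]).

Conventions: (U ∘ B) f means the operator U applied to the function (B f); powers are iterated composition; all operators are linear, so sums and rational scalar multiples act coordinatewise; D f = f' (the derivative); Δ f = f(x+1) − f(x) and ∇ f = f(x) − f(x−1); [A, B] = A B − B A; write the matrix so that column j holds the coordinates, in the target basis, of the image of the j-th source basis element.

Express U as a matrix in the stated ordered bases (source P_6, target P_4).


the matrix is [[0, 0, 0, 0, 0, 0, 0]; [0, 0, 0, 0, 0, 0, 0]; [0, 0, 0, 0, 0, 0, 0]; [0, 0, 0, 0, 0, 0, 0]; [0, 0, 0, 0, 0, 0, 0]] (rows listed top to bottom)

image of 1: 0
image of x: 0
image of x^2: 0
image of x^3: 0
image of x^4: 0
image of x^5: 0
image of x^6: 0
each image's coordinates form column j of the matrix


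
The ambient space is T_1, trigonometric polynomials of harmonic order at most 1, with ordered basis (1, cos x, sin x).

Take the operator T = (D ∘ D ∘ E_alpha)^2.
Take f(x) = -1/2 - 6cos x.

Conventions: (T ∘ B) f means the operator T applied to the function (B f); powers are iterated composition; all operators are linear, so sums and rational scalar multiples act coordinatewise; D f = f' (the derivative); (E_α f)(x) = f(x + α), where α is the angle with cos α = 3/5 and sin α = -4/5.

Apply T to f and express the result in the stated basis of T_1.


the image equals g(x) = (42/25)cos x - (144/25)sin x

E_alpha f = -1/2 - (18/5)cos x - (24/5)sin x
D E_alpha f = -(24/5)cos x + (18/5)sin x
D D E_alpha f = (18/5)cos x + (24/5)sin x
E_alpha (D ∘ D ∘ E_alpha) f = -(42/25)cos x + (144/25)sin x
D E_alpha (D ∘ D ∘ E_alpha) f = (144/25)cos x + (42/25)sin x
D D E_alpha (D ∘ D ∘ E_alpha) f = (42/25)cos x - (144/25)sin x


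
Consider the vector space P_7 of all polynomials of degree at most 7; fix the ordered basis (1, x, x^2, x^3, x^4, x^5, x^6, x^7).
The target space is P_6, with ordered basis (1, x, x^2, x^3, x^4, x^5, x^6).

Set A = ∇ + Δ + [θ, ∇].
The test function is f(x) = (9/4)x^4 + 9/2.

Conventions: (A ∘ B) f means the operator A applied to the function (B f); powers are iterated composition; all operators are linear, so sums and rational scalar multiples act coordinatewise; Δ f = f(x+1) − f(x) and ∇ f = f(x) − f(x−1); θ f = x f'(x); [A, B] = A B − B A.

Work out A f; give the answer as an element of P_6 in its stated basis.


∇ f = 9x^3 - (27/2)x^2 + 9x - 9/4
Δ f = 9x^3 + (27/2)x^2 + 9x + 9/4
∇ f = 9x^3 - (27/2)x^2 + 9x - 9/4
θ ∇ f = 27x^3 - 27x^2 + 9x
θ f = 9x^4
∇ θ f = 36x^3 - 54x^2 + 36x - 9
[θ, ∇] f = -9x^3 + 27x^2 - 27x + 9
(∇ + Δ + [θ, ∇]) f = 9x^3 + 27x^2 - 9x + 9

the image equals g(x) = 9x^3 + 27x^2 - 9x + 9


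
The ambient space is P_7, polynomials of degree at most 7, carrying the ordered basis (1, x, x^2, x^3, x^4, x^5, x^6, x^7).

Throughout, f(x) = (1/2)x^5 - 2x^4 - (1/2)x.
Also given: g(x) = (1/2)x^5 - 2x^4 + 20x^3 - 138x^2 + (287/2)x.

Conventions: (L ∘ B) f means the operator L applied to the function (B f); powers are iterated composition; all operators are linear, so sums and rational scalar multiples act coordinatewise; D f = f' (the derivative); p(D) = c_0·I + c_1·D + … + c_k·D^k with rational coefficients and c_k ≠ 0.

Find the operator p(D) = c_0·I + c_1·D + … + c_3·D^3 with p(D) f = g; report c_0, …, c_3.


p(D) = I + 2·D^2 − 3·D^3, i.e. c_0 = 1, c_1 = 0, c_2 = 2, c_3 = -3

D^0 f = (1/2)x^5 - 2x^4 - (1/2)x
D^1 f = (5/2)x^4 - 8x^3 - 1/2
D^2 f = 10x^3 - 24x^2
D^3 f = 30x^2 - 48x
matching coefficients of g against c_0 f + c_1 Df + … from the top degree down determines the c_i
solution: c_0 = 1, c_1 = 0, c_2 = 2, c_3 = -3


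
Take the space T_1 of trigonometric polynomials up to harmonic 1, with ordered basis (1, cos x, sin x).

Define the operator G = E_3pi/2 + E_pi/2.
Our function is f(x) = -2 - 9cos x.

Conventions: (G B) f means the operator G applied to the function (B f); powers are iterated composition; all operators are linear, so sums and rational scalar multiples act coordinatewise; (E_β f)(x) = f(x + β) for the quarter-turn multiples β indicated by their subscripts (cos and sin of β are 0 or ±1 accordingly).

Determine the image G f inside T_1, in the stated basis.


E_3pi/2 f = -2 - 9sin x
E_pi/2 f = -2 + 9sin x
(E_3pi/2 + E_pi/2) f = -4

the image equals g(x) = -4


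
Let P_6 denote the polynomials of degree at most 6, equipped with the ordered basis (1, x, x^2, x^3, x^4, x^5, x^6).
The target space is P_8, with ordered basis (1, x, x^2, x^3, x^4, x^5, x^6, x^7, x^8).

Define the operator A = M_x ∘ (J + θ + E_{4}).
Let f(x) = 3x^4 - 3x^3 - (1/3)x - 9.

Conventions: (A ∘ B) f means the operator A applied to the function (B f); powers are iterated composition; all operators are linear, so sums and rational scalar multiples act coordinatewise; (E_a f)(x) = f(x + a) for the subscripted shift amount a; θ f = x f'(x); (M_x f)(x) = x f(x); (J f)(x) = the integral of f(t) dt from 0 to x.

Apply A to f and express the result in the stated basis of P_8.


g(x) = (3/5)x^6 + (57/4)x^5 + 36x^4 + (1511/6)x^3 + (1843/3)x^2 + (1697/3)x

J f = (3/5)x^5 - (3/4)x^4 - (1/6)x^2 - 9x
θ f = 12x^4 - 9x^3 - (1/3)x
E_{4} f = 3x^4 + 45x^3 + 252x^2 + (1871/3)x + 1697/3
(J + θ + E_{4}) f = (3/5)x^5 + (57/4)x^4 + 36x^3 + (1511/6)x^2 + (1843/3)x + 1697/3
M_x (J + θ + E_{4}) f = (3/5)x^6 + (57/4)x^5 + 36x^4 + (1511/6)x^3 + (1843/3)x^2 + (1697/3)x


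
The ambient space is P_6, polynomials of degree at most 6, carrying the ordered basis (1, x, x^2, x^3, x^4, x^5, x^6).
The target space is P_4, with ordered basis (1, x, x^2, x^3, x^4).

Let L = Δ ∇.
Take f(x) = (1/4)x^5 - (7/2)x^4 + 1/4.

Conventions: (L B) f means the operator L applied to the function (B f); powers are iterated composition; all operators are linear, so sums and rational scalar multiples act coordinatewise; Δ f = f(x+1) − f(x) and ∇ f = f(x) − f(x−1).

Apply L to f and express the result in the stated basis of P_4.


the image equals g(x) = 5x^3 - 42x^2 + (5/2)x - 7

∇ f = (5/4)x^4 - (33/2)x^3 + (47/2)x^2 - (61/4)x + 15/4
Δ ∇ f = 5x^3 - 42x^2 + (5/2)x - 7


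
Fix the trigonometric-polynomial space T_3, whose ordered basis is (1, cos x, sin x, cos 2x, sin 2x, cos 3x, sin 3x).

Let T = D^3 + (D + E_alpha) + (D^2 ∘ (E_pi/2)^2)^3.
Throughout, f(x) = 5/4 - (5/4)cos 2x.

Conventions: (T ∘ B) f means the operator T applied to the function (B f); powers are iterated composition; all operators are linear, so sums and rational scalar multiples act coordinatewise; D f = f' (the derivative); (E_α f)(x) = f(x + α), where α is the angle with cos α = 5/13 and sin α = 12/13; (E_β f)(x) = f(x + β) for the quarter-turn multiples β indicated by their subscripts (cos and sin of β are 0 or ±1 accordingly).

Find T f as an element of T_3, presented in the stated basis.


D f = (5/2)sin 2x
D D f = 5cos 2x
D D D f = -10sin 2x
D f = (5/2)sin 2x
E_alpha f = 5/4 + (595/676)cos 2x + (150/169)sin 2x
(D + E_alpha) f = 5/4 + (595/676)cos 2x + (1145/338)sin 2x
E_pi/2 f = 5/4 + (5/4)cos 2x
E_pi/2 E_pi/2 f = 5/4 - (5/4)cos 2x
D (E_pi/2)^2 f = (5/2)sin 2x
D D (E_pi/2)^2 f = 5cos 2x
E_pi/2 (D^2 ∘ (E_pi/2)^2) f = -5cos 2x
E_pi/2 E_pi/2 (D^2 ∘ (E_pi/2)^2) f = 5cos 2x
D (E_pi/2)^2 (D^2 ∘ (E_pi/2)^2) f = -10sin 2x
D D (E_pi/2)^2 (D^2 ∘ (E_pi/2)^2) f = -20cos 2x
E_pi/2 (D^2 ∘ (E_pi/2)^2) (D^2 ∘ (E_pi/2)^2) f = 20cos 2x
E_pi/2 E_pi/2 (D^2 ∘ (E_pi/2)^2) (D^2 ∘ (E_pi/2)^2) f = -20cos 2x
D (E_pi/2)^2 (D^2 ∘ (E_pi/2)^2) (D^2 ∘ (E_pi/2)^2) f = 40sin 2x
D D (E_pi/2)^2 (D^2 ∘ (E_pi/2)^2) (D^2 ∘ (E_pi/2)^2) f = 80cos 2x
(D^3 + (D + E_alpha) + (D^2 ∘ (E_pi/2)^2)^3) f = 5/4 + (54675/676)cos 2x - (2235/338)sin 2x

g(x) = 5/4 + (54675/676)cos 2x - (2235/338)sin 2x


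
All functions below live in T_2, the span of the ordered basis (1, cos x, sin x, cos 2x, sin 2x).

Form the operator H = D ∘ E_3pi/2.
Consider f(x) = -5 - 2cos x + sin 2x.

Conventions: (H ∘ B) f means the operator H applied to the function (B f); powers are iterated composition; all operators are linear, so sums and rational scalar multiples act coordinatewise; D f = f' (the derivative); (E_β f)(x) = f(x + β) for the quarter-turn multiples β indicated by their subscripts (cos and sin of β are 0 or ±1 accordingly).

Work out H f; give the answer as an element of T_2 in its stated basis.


E_3pi/2 f = -5 - 2sin x - sin 2x
D E_3pi/2 f = -2cos x - 2cos 2x

the image equals g(x) = -2cos x - 2cos 2x


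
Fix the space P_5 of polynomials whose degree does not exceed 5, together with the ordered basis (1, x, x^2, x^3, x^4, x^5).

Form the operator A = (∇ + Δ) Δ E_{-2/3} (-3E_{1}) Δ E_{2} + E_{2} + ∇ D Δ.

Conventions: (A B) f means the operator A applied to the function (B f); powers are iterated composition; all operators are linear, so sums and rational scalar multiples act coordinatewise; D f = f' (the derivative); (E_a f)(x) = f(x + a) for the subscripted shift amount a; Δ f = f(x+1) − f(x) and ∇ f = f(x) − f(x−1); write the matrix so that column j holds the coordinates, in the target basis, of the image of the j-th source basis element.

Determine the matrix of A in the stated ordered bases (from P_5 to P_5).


the matrix is [[1, 2, 4, -22, -464, -4138]; [0, 1, 4, 12, -88, -2320]; [0, 0, 1, 6, 24, -220]; [0, 0, 0, 1, 8, 40]; [0, 0, 0, 0, 1, 10]; [0, 0, 0, 0, 0, 1]] (rows listed top to bottom)

image of 1: 1
image of x: x + 2
image of x^2: x^2 + 4x + 4
image of x^3: x^3 + 6x^2 + 12x - 22
image of x^4: x^4 + 8x^3 + 24x^2 - 88x - 464
image of x^5: x^5 + 10x^4 + 40x^3 - 220x^2 - 2320x - 4138
each image's coordinates form column j of the matrix


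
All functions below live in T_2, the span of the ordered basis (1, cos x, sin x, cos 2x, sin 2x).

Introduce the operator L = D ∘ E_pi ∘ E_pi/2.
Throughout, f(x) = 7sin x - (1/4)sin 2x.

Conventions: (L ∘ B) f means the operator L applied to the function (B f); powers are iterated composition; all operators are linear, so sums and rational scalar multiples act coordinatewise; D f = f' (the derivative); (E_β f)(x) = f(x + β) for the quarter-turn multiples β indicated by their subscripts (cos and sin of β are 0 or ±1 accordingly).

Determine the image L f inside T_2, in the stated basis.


g(x) = 7sin x + (1/2)cos 2x

E_pi/2 f = 7cos x + (1/4)sin 2x
E_pi E_pi/2 f = -7cos x + (1/4)sin 2x
D E_pi E_pi/2 f = 7sin x + (1/2)cos 2x


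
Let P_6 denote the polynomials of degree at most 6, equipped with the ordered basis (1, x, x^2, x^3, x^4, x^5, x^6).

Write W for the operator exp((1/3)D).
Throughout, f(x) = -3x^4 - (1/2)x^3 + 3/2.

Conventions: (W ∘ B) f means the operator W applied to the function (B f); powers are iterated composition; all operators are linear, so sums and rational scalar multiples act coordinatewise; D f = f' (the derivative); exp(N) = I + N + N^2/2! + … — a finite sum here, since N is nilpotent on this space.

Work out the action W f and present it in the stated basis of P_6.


the image equals g(x) = -3x^4 - (9/2)x^3 - (5/2)x^2 - (11/18)x + 13/9

order-1 term: -4x^3 - (1/2)x^2
order-2 term: -2x^2 - (1/6)x
order-3 term: -(4/9)x - 1/54
order-4 term: -1/27
the series for exp((1/3)D) f terminates at order 4
exp((1/3)D) f = -3x^4 - (9/2)x^3 - (5/2)x^2 - (11/18)x + 13/9


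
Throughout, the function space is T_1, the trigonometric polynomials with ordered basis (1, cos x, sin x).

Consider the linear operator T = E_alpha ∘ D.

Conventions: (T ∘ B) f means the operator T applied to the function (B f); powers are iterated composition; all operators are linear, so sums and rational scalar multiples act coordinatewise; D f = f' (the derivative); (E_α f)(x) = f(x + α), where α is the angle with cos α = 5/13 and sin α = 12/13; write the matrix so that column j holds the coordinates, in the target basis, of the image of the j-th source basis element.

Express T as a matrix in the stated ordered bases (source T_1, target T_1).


the matrix is [[0, 0, 0]; [0, -12/13, 5/13]; [0, -5/13, -12/13]] (rows listed top to bottom)

image of 1: 0
image of cos x: -(12/13)cos x - (5/13)sin x
image of sin x: (5/13)cos x - (12/13)sin x
each image's coordinates form column j of the matrix


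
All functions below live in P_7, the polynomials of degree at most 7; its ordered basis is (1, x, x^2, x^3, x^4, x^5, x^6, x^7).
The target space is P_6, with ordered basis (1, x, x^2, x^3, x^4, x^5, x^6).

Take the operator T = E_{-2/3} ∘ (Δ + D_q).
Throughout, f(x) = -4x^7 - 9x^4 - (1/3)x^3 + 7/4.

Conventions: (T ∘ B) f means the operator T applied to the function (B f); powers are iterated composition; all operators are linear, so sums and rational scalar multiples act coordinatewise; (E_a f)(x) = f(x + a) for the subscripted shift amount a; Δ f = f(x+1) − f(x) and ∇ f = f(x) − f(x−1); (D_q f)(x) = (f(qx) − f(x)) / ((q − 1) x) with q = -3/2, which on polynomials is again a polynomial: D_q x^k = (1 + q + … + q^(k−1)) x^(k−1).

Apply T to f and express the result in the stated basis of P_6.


Δ f = -28x^6 - 84x^5 - 140x^4 - 176x^3 - 139x^2 - 65x - 40/3
D_q f = -(463/16)x^6 + (117/8)x^3 - (7/12)x^2
(Δ + D_q) f = -(911/16)x^6 - 84x^5 - 140x^4 - (1291/8)x^3 - (1675/12)x^2 - 65x - 40/3
E_{-2/3} (Δ + D_q) f = -(911/16)x^6 + (575/4)x^5 - (2875/12)x^4 + (38023/216)x^3 - (5939/54)x^2 + (5491/162)x - 4238/729

g(x) = -(911/16)x^6 + (575/4)x^5 - (2875/12)x^4 + (38023/216)x^3 - (5939/54)x^2 + (5491/162)x - 4238/729


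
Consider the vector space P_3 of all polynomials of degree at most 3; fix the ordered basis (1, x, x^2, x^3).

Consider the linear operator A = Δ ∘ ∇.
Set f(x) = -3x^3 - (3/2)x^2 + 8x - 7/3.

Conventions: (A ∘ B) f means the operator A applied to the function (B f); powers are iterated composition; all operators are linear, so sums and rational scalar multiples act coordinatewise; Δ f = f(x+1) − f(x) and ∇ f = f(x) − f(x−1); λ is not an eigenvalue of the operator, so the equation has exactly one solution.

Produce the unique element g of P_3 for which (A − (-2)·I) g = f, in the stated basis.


the result is g(x) = -(3/2)x^3 - (3/4)x^2 + (17/2)x - 5/12

write g with unknown coordinates in the stated basis and equate coefficients in (A − (-2)·I) g = f
solving from the highest basis element down gives g = -(3/2)x^3 - (3/4)x^2 + (17/2)x - 5/12
check: A g = -9x - 3/2
so A g − (-2)·g = -3x^3 - (3/2)x^2 + 8x - 7/3 = f ✓


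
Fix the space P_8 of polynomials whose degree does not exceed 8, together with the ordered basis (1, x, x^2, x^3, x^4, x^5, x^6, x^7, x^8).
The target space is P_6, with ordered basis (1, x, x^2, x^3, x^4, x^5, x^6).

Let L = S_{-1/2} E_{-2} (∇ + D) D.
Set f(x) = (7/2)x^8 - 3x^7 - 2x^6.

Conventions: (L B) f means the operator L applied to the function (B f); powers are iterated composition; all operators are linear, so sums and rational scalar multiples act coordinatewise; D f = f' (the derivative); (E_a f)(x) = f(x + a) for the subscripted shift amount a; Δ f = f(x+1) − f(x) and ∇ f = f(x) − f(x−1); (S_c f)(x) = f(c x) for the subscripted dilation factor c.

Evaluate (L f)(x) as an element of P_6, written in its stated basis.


g(x) = (49/8)x^6 + (693/4)x^5 + (33095/16)x^4 + 13375x^3 + (197943/4)x^2 + 99409x + 84701

D f = 28x^7 - 21x^6 - 12x^5
∇ D f = 196x^6 - 714x^5 + 1235x^4 - 1280x^3 + 783x^2 - 262x + 37
D D f = 196x^6 - 126x^5 - 60x^4
(∇ + D) D f = 392x^6 - 840x^5 + 1175x^4 - 1280x^3 + 783x^2 - 262x + 37
E_{-2} (∇ + D) D f = 392x^6 - 5544x^5 + 33095x^4 - 107000x^3 + 197943x^2 - 198818x + 84701
S_{-1/2} E_{-2} (∇ + D) D f = (49/8)x^6 + (693/4)x^5 + (33095/16)x^4 + 13375x^3 + (197943/4)x^2 + 99409x + 84701
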